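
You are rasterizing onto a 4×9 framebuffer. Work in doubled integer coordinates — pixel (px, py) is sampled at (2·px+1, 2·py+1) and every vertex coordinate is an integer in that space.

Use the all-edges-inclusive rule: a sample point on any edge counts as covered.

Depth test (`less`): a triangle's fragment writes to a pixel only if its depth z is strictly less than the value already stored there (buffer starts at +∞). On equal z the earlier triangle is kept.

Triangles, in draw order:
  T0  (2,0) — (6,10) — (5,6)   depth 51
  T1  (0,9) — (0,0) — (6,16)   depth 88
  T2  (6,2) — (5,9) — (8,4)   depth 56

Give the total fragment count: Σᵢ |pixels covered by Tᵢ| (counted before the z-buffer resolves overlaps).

T0:
  2·area = 6  (B↔C swapped to make it positive)
  edge (2, 0)→(5, 6): d=(3,6) inclusive
  edge (5, 6)→(6, 10): d=(1,4) inclusive
  edge (6, 10)→(2, 0): d=(-4,-10) inclusive
    (2,3)@(5, 7): e=[3,1,2] → █
    (3,3)@(7, 7): e=[-9,-7,22] → ·
    (2,4)@(5, 9): e=[9,3,-6] → ·
  covered (1 px):
    · · · ·
    · · · ·
    · · · ·
    · · █ ·
    · · · ·
    · · · ·
    · · · ·
    · · · ·
    · · · ·
T1:
  2·area = 54
  edge (0, 9)→(0, 0): d=(0,-9) inclusive
  edge (0, 0)→(6, 16): d=(6,16) inclusive
  edge (6, 16)→(0, 9): d=(-6,-7) inclusive
    (0,1)@(1, 3): e=[9,2,43] → █
    (1,1)@(3, 3): e=[27,-30,57] → ·
    (0,2)@(1, 5): e=[9,14,31] → █
    (1,2)@(3, 5): e=[27,-18,45] → ·
    (0,3)@(1, 7): e=[9,26,19] → █
    (1,3)@(3, 7): e=[27,-6,33] → ·
    (0,4)@(1, 9): e=[9,38,7] → █
    (1,4)@(3, 9): e=[27,6,21] → █
    (2,4)@(5, 9): e=[45,-26,35] → ·
    (0,5)@(1, 11): e=[9,50,-5] → ·
    (1,5)@(3, 11): e=[27,18,9] → █
    (2,5)@(5, 11): e=[45,-14,23] → ·
  covered (6 px):
    · · · ·
    █ · · ·
    █ · · ·
    █ · · ·
    █ █ · ·
    · █ · ·
    · · · ·
    · · · ·
    · · · ·
T2:
  2·area = 16  (B↔C swapped to make it positive)
  edge (6, 2)→(8, 4): d=(2,2) inclusive
  edge (8, 4)→(5, 9): d=(-3,5) inclusive
  edge (5, 9)→(6, 2): d=(1,-7) inclusive
    (2,0)@(5, 1): e=[0,24,-8] → ·  [on edge]
    (3,1)@(7, 3): e=[0,8,8] → █  [on edge]
    (3,2)@(7, 5): e=[4,2,10] → █
    (3,3)@(7, 7): e=[8,-4,12] → ·
    (2,4)@(5, 9): e=[16,0,0] → █  [on edge]
    (3,4)@(7, 9): e=[12,-10,14] → ·
    (2,5)@(5, 11): e=[20,-6,2] → ·
  covered (3 px):
    · · · ·
    · · · █
    · · · █
    · · · ·
    · · █ ·
    · · · ·
    · · · ·
    · · · ·
    · · · ·

Answer: 10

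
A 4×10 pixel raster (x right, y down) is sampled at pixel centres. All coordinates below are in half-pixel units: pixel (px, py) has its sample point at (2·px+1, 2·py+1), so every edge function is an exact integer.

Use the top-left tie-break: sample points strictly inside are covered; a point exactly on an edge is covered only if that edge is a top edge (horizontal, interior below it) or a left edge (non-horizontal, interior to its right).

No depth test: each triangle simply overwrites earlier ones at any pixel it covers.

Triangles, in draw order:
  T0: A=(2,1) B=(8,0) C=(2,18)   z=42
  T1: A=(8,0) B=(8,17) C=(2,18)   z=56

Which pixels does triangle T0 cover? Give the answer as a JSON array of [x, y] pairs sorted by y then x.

T0:
  2·area = 102
  edge (2, 1)→(8, 0): d=(6,-1) top-left  bias=+0
  edge (8, 0)→(2, 18): d=(-6,18) right/bottom  bias=-1
  edge (2, 18)→(2, 1): d=(0,-17) top-left  bias=+0
    (1,0)@(3, 1): e=[1,84,17] → █
    (2,0)@(5, 1): e=[3,48,51] → █
    (3,0)@(7, 1): e=[5,12,85] → █
    (1,1)@(3, 3): e=[13,72,17] → █
    (3,1)@(7, 3): e=[17,0,85] → ·  [on edge]
    (1,2)@(3, 5): e=[25,60,17] → █
    (3,2)@(7, 5): e=[29,-12,85] → ·
    (1,3)@(3, 7): e=[37,48,17] → █
    (3,3)@(7, 7): e=[41,-24,85] → ·
    (1,4)@(3, 9): e=[49,36,17] → █
    (2,4)@(5, 9): e=[51,0,51] → ·  [on edge]
    (1,5)@(3, 11): e=[61,24,17] → █
    (1,7)@(3, 15): e=[85,0,17] → ·  [on edge]
  covered (12 px):
    · █ █ █
    · █ █ ·
    · █ █ ·
    · █ █ ·
    · █ · ·
    · █ · ·
    · █ · ·
    · · · ·
    · · · ·
    · · · ·
T1:
  2·area = 102
  edge (8, 0)→(8, 17): d=(0,17) right/bottom  bias=-1
  edge (8, 17)→(2, 18): d=(-6,1) right/bottom  bias=-1
  edge (2, 18)→(8, 0): d=(6,-18) top-left  bias=+0
    (3,1)@(7, 3): e=[17,85,0] → █  [on edge]
    (3,2)@(7, 5): e=[17,73,12] → █
    (3,3)@(7, 7): e=[17,61,24] → █
    (2,4)@(5, 9): e=[51,51,0] → █  [on edge]
    (2,5)@(5, 11): e=[51,39,12] → █
    (2,6)@(5, 13): e=[51,27,24] → █
    (1,7)@(3, 15): e=[85,17,0] → █  [on edge]
    (1,8)@(3, 17): e=[85,5,12] → █
    (1,9)@(3, 19): e=[85,-7,24] → ·
    (2,9)@(5, 19): e=[51,-9,60] → ·
    (3,9)@(7, 19): e=[17,-11,96] → ·
  covered (15 px):
    · · · ·
    · · · █
    · · · █
    · · · █
    · · █ █
    · · █ █
    · · █ █
    · █ █ █
    · █ █ █
    · · · ·

Answer: [[1,0],[2,0],[3,0],[1,1],[2,1],[1,2],[2,2],[1,3],[2,3],[1,4],[1,5],[1,6]]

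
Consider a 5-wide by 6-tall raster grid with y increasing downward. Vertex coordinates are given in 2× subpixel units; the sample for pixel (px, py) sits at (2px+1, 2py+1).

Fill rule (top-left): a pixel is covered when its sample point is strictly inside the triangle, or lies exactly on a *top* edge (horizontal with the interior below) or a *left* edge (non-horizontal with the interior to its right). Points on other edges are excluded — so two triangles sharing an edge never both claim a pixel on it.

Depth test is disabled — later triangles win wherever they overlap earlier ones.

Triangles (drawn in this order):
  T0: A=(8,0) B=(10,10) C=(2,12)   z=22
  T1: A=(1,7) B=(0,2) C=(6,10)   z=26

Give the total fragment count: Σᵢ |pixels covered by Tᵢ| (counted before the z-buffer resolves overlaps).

T0:
  2·area = 84
  edge (8, 0)→(10, 10): d=(2,10) right/bottom  bias=-1
  edge (10, 10)→(2, 12): d=(-8,2) right/bottom  bias=-1
  edge (2, 12)→(8, 0): d=(6,-12) top-left  bias=+0
    (3,1)@(7, 3): e=[16,62,6] → X
    (4,1)@(9, 3): e=[-4,58,30] → .
    (3,2)@(7, 5): e=[20,46,18] → X
    (4,2)@(9, 5): e=[0,42,42] → .  [on edge]
    (2,3)@(5, 7): e=[44,34,6] → X
    (4,3)@(9, 7): e=[4,26,54] → X
    (2,4)@(5, 9): e=[48,18,18] → X
    (1,5)@(3, 11): e=[72,6,6] → X
    (3,5)@(7, 11): e=[32,-2,54] → .
    (4,5)@(9, 11): e=[12,-6,78] → .
  covered (10 px):
    . . . . .
    . . . X .
    . . . X .
    . . X X X
    . . X X X
    . X X . .
T1:
  2·area = 22
  edge (1, 7)→(0, 2): d=(-1,-5) top-left  bias=+0
  edge (0, 2)→(6, 10): d=(6,8) right/bottom  bias=-1
  edge (6, 10)→(1, 7): d=(-5,-3) top-left  bias=+0
    (0,2)@(1, 5): e=[2,10,10] → X
    (1,2)@(3, 5): e=[12,-6,16] → .
    (0,3)@(1, 7): e=[0,22,0] → X  [on edge]
    (1,3)@(3, 7): e=[10,6,6] → X
    (2,3)@(5, 7): e=[20,-10,12] → .
    (0,4)@(1, 9): e=[-2,34,-10] → .
    (1,4)@(3, 9): e=[8,18,-4] → .
    (2,4)@(5, 9): e=[18,2,2] → X
    (3,4)@(7, 9): e=[28,-14,8] → .
    (2,5)@(5, 11): e=[16,14,-8] → .
  covered (4 px):
    . . . . .
    . . . . .
    X . . . .
    X X . . .
    . . X . .
    . . . . .

Answer: 14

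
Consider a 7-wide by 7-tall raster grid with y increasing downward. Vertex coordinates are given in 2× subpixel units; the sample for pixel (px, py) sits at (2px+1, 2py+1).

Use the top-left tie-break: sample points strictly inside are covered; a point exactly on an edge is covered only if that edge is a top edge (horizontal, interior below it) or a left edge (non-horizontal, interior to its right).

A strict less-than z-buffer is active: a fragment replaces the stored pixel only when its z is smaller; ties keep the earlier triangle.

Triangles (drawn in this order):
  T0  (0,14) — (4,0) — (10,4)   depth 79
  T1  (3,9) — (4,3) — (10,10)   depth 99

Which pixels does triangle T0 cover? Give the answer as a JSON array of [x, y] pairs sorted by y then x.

T0:
  2·area = 100
  edge (0, 14)→(4, 0): d=(4,-14) top-left  bias=+0
  edge (4, 0)→(10, 4): d=(6,4) right/bottom  bias=-1
  edge (10, 4)→(0, 14): d=(-10,10) right/bottom  bias=-1
    (2,0)@(5, 1): e=[18,2,80] → █
    (3,0)@(7, 1): e=[46,-6,60] → ·
    (6,0)@(13, 1): e=[130,-30,0] → ·  [on edge]
    (2,1)@(5, 3): e=[26,14,60] → █
    (3,1)@(7, 3): e=[54,6,40] → █
    (4,1)@(9, 3): e=[82,-2,20] → ·
    (5,1)@(11, 3): e=[110,-10,0] → ·  [on edge]
    (1,2)@(3, 5): e=[6,34,60] → █
    (4,2)@(9, 5): e=[90,10,0] → ·  [on edge]
    (1,3)@(3, 7): e=[14,46,40] → █
    (3,3)@(7, 7): e=[70,30,0] → ·  [on edge]
    (1,4)@(3, 9): e=[22,58,20] → █
    (2,4)@(5, 9): e=[50,50,0] → ·  [on edge]
    (1,5)@(3, 11): e=[30,70,0] → ·  [on edge]
    (0,6)@(1, 13): e=[10,90,0] → ·  [on edge]
  covered (10 px):
    · · █ · · · ·
    · · █ █ · · ·
    · █ █ █ · · ·
    · █ █ · · · ·
    · █ · · · · ·
    █ · · · · · ·
    · · · · · · ·
T1:
  2·area = 43
  edge (3, 9)→(4, 3): d=(1,-6) top-left  bias=+0
  edge (4, 3)→(10, 10): d=(6,7) right/bottom  bias=-1
  edge (10, 10)→(3, 9): d=(-7,-1) top-left  bias=+0
    (2,2)@(5, 5): e=[8,5,30] → █
    (3,2)@(7, 5): e=[20,-9,32] → ·
    (2,3)@(5, 7): e=[10,17,16] → █
    (3,3)@(7, 7): e=[22,3,18] → █
    (4,3)@(9, 7): e=[34,-11,20] → ·
    (1,4)@(3, 9): e=[0,43,0] → █  [on edge]
    (4,4)@(9, 9): e=[36,1,6] → █
    (5,4)@(11, 9): e=[48,-13,8] → ·
    (1,5)@(3, 11): e=[2,55,-14] → ·
    (2,5)@(5, 11): e=[14,41,-12] → ·
    (3,5)@(7, 11): e=[26,27,-10] → ·
    (4,5)@(9, 11): e=[38,13,-8] → ·
  covered (7 px):
    · · · · · · ·
    · · · · · · ·
    · · █ · · · ·
    · · █ █ · · ·
    · █ █ █ █ · ·
    · · · · · · ·
    · · · · · · ·

Final: [[2,0],[2,1],[3,1],[1,2],[2,2],[3,2],[1,3],[2,3],[1,4],[0,5]]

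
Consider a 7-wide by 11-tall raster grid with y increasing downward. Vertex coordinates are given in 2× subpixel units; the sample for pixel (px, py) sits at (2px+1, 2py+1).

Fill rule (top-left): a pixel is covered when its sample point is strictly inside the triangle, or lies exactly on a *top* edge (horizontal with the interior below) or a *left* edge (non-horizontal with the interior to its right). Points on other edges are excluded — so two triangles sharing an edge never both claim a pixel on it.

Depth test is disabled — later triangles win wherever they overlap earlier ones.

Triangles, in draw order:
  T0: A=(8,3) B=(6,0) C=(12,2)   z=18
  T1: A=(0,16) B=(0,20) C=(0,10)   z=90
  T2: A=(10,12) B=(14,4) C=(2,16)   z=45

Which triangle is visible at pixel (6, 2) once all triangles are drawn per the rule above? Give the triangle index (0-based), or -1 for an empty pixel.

T0:
  2·area = 14
  edge (8, 3)→(6, 0): d=(-2,-3) top-left  bias=+0
  edge (6, 0)→(12, 2): d=(6,2) right/bottom  bias=-1
  edge (12, 2)→(8, 3): d=(-4,1) right/bottom  bias=-1
    (3,0)@(7, 1): e=[1,4,9] → X
    (4,0)@(9, 1): e=[7,0,7] → .  [on edge]
    (3,1)@(7, 3): e=[-3,16,1] → .
  covered (1 px):
    . . . X . . .
    . . . . . . .
    . . . . . . .
    . . . . . . .
    . . . . . . .
    . . . . . . .
    . . . . . . .
    . . . . . . .
    . . . . . . .
    . . . . . . .
    . . . . . . .
T1:
  degenerate (2·area = 0) — covers nothing
T2:
  2·area = 48  (B↔C swapped to make it positive)
  edge (10, 12)→(2, 16): d=(-8,4) right/bottom  bias=-1
  edge (2, 16)→(14, 4): d=(12,-12) top-left  bias=+0
  edge (14, 4)→(10, 12): d=(-4,8) right/bottom  bias=-1
    (6,2)@(13, 5): e=[44,0,4] → X  [on edge]
    (5,3)@(11, 7): e=[36,0,12] → X  [on edge]
    (6,3)@(13, 7): e=[28,24,-4] → .
    (4,4)@(9, 9): e=[28,0,20] → X  [on edge]
    (6,4)@(13, 9): e=[12,48,-12] → .
    (3,5)@(7, 11): e=[20,0,28] → X  [on edge]
    (5,5)@(11, 11): e=[4,48,-4] → .
    (2,6)@(5, 13): e=[12,0,36] → X  [on edge]
    (4,6)@(9, 13): e=[-4,48,4] → .
    (1,7)@(3, 15): e=[4,0,44] → X  [on edge]
    (2,7)@(5, 15): e=[-4,24,28] → .
    (3,7)@(7, 15): e=[-12,48,12] → .
    (0,8)@(1, 17): e=[-4,0,52] → .  [on edge]
  covered (9 px):
    . . . . . . .
    . . . . . . .
    . . . . . . X
    . . . . . X .
    . . . . X X .
    . . . X X . .
    . . X X . . .
    . X . . . . .
    . . . . . . .
    . . . . . . .
    . . . . . . .

Z-buffer (winner per pixel, '.' = empty):
  . . . 0 . . .
  . . . . . . .
  . . . . . . 2
  . . . . . 2 .
  . . . . 2 2 .
  . . . 2 2 . .
  . . 2 2 . . .
  . 2 . . . . .
  . . . . . . .
  . . . . . . .
  . . . . . . .

Result: 2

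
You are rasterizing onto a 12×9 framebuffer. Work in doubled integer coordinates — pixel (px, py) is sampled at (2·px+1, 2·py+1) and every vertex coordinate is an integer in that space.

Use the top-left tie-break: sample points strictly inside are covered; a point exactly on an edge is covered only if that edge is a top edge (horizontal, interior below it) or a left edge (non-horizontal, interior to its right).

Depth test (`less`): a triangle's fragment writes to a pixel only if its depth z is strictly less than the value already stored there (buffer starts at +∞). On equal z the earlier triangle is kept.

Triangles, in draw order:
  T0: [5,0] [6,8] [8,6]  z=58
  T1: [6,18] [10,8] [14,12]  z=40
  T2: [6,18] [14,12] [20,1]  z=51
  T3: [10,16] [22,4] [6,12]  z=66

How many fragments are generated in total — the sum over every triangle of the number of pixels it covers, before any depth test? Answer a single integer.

T0:
  2·area = 18  (B↔C swapped to make it positive)
  edge (5, 0)→(8, 6): d=(3,6) right/bottom  bias=-1
  edge (8, 6)→(6, 8): d=(-2,2) right/bottom  bias=-1
  edge (6, 8)→(5, 0): d=(-1,-8) top-left  bias=+0
    (6,0)@(13, 1): e=[-45,0,63] → .  [on edge]
    (5,1)@(11, 3): e=[-27,0,45] → .  [on edge]
    (3,2)@(7, 5): e=[3,4,11] → X
    (4,2)@(9, 5): e=[-9,0,27] → .  [on edge]
    (3,3)@(7, 7): e=[9,0,9] → .  [on edge]
    (2,4)@(5, 9): e=[27,0,-9] → .  [on edge]
    (1,5)@(3, 11): e=[45,0,-27] → .  [on edge]
    (0,6)@(1, 13): e=[63,0,-45] → .  [on edge]
  covered (1 px):
    . . . . . . . . . . . .
    . . . . . . . . . . . .
    . . . X . . . . . . . .
    . . . . . . . . . . . .
    . . . . . . . . . . . .
    . . . . . . . . . . . .
    . . . . . . . . . . . .
    . . . . . . . . . . . .
    . . . . . . . . . . . .
T1:
  2·area = 56
  edge (6, 18)→(10, 8): d=(4,-10) top-left  bias=+0
  edge (10, 8)→(14, 12): d=(4,4) right/bottom  bias=-1
  edge (14, 12)→(6, 18): d=(-8,6) right/bottom  bias=-1
    (1,0)@(3, 1): e=[-98,0,154] → .  [on edge]
    (2,1)@(5, 3): e=[-70,0,126] → .  [on edge]
    (3,2)@(7, 5): e=[-42,0,98] → .  [on edge]
    (4,3)@(9, 7): e=[-14,0,70] → .  [on edge]
    (5,4)@(11, 9): e=[14,0,42] → .  [on edge]
    (4,5)@(9, 11): e=[2,16,38] → X
    (5,5)@(11, 11): e=[22,8,26] → X
    (6,5)@(13, 11): e=[42,0,14] → .  [on edge]
    (4,6)@(9, 13): e=[10,24,22] → X
    (6,6)@(13, 13): e=[50,8,-2] → .
    (7,6)@(15, 13): e=[70,0,-14] → .  [on edge]
    (4,7)@(9, 15): e=[18,32,6] → X
    (8,7)@(17, 15): e=[98,0,-42] → .  [on edge]
    (9,8)@(19, 17): e=[126,0,-70] → .  [on edge]
  covered (6 px):
    . . . . . . . . . . . .
    . . . . . . . . . . . .
    . . . . . . . . . . . .
    . . . . . . . . . . . .
    . . . . . . . . . . . .
    . . . . X X . . . . . .
    . . . . X X . . . . . .
    . . . . X . . . . . . .
    . . . X . . . . . . . .
T2:
  2·area = 52  (B↔C swapped to make it positive)
  edge (6, 18)→(20, 1): d=(14,-17) top-left  bias=+0
  edge (20, 1)→(14, 12): d=(-6,11) right/bottom  bias=-1
  edge (14, 12)→(6, 18): d=(-8,6) right/bottom  bias=-1
    (8,2)@(17, 5): e=[5,9,38] → X
    (9,2)@(19, 5): e=[39,-13,26] → .
    (8,3)@(17, 7): e=[33,-3,22] → .
    (7,4)@(15, 9): e=[27,7,18] → X
    (8,4)@(17, 9): e=[61,-15,6] → .
    (6,5)@(13, 11): e=[21,17,14] → X
    (7,5)@(15, 11): e=[55,-5,2] → .
    (5,6)@(11, 13): e=[15,27,10] → X
    (6,6)@(13, 13): e=[49,5,-2] → .
    (4,7)@(9, 15): e=[9,37,6] → X
    (5,7)@(11, 15): e=[43,15,-6] → .
    (3,8)@(7, 17): e=[3,47,2] → X
  covered (6 px):
    . . . . . . . . . . . .
    . . . . . . . . . . . .
    . . . . . . . . X . . .
    . . . . . . . . . . . .
    . . . . . . . X . . . .
    . . . . . . X . . . . .
    . . . . . X . . . . . .
    . . . . X . . . . . . .
    . . . X . . . . . . . .
T3:
  2·area = 96  (B↔C swapped to make it positive)
  edge (10, 16)→(6, 12): d=(-4,-4) top-left  bias=+0
  edge (6, 12)→(22, 4): d=(16,-8) top-left  bias=+0
  edge (22, 4)→(10, 16): d=(-12,12) right/bottom  bias=-1
    (11,1)@(23, 3): e=[104,-8,0] → .  [on edge]
    (10,2)@(21, 5): e=[88,8,0] → .  [on edge]
    (0,3)@(1, 7): e=[0,-120,216] → .  [on edge]
    (8,3)@(17, 7): e=[64,8,24] → X
    (9,3)@(19, 7): e=[72,24,0] → .  [on edge]
    (1,4)@(3, 9): e=[0,-72,168] → .  [on edge]
    (6,4)@(13, 9): e=[40,8,48] → X
    (7,4)@(15, 9): e=[48,24,24] → X
    (8,4)@(17, 9): e=[56,40,0] → .  [on edge]
    (2,5)@(5, 11): e=[0,-24,120] → .  [on edge]
    (4,5)@(9, 11): e=[16,8,72] → X
    (5,5)@(11, 11): e=[24,24,48] → X
    (7,5)@(15, 11): e=[40,56,0] → .  [on edge]
    (3,6)@(7, 13): e=[0,24,72] → X  [on edge]
    (6,6)@(13, 13): e=[24,72,0] → .  [on edge]
    (4,7)@(9, 15): e=[0,72,24] → X  [on edge]
    (5,7)@(11, 15): e=[8,88,0] → .  [on edge]
    (4,8)@(9, 17): e=[-8,104,0] → .  [on edge]
    (5,8)@(11, 17): e=[0,120,-24] → .  [on edge]
  covered (10 px):
    . . . . . . . . . . . .
    . . . . . . . . . . . .
    . . . . . . . . . . . .
    . . . . . . . . X . . .
    . . . . . . X X . . . .
    . . . . X X X . . . . .
    . . . X X X . . . . . .
    . . . . X . . . . . . .
    . . . . . . . . . . . .

Result: 23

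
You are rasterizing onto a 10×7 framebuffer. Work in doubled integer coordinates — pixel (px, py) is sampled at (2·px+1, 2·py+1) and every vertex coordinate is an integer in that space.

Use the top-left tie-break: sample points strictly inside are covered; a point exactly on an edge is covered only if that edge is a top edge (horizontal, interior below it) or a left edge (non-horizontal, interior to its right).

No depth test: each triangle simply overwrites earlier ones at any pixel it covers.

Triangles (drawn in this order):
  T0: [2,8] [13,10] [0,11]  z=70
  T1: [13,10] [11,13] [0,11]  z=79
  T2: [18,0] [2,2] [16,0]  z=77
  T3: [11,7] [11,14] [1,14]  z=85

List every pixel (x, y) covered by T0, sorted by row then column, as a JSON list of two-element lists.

T0:
  2·area = 37
  edge (2, 8)→(13, 10): d=(11,2) right/bottom  bias=-1
  edge (13, 10)→(0, 11): d=(-13,1) right/bottom  bias=-1
  edge (0, 11)→(2, 8): d=(2,-3) top-left  bias=+0
    (1,4)@(3, 9): e=[9,23,5] → X
    (2,4)@(5, 9): e=[5,21,11] → X
    (3,4)@(7, 9): e=[1,19,17] → X
    (4,4)@(9, 9): e=[-3,17,23] → .
    (1,5)@(3, 11): e=[31,-3,9] → .
    (2,5)@(5, 11): e=[27,-5,15] → .
    (3,5)@(7, 11): e=[23,-7,21] → .
  covered (3 px):
    . . . . . . . . . .
    . . . . . . . . . .
    . . . . . . . . . .
    . . . . . . . . . .
    . X X X . . . . . .
    . . . . . . . . . .
    . . . . . . . . . .
T1:
  2·area = 37
  edge (13, 10)→(11, 13): d=(-2,3) right/bottom  bias=-1
  edge (11, 13)→(0, 11): d=(-11,-2) top-left  bias=+0
  edge (0, 11)→(13, 10): d=(13,-1) top-left  bias=+0
    (9,0)@(19, 1): e=[0,148,-111] → .  [on edge]
    (7,3)@(15, 7): e=[0,74,-37] → .  [on edge]
    (0,5)@(1, 11): e=[34,2,1] → X
    (1,5)@(3, 11): e=[28,6,3] → X
    (2,5)@(5, 11): e=[22,10,5] → X
    (3,5)@(7, 11): e=[16,14,7] → X
    (4,5)@(9, 11): e=[10,18,9] → X
    (5,5)@(11, 11): e=[4,22,11] → X
    (6,5)@(13, 11): e=[-2,26,13] → .
    (0,6)@(1, 13): e=[30,-20,27] → .
    (1,6)@(3, 13): e=[24,-16,29] → .
    (2,6)@(5, 13): e=[18,-12,31] → .
    (5,6)@(11, 13): e=[0,0,37] → .  [on edge]
  covered (6 px):
    . . . . . . . . . .
    . . . . . . . . . .
    . . . . . . . . . .
    . . . . . . . . . .
    . . . . . . . . . .
    X X X X X X . . . .
    . . . . . . . . . .
T2:
  2·area = 4
  edge (18, 0)→(2, 2): d=(-16,2) right/bottom  bias=-1
  edge (2, 2)→(16, 0): d=(14,-2) top-left  bias=+0
  edge (16, 0)→(18, 0): d=(2,0) top-left  bias=+0
    (4,0)@(9, 1): e=[2,0,2] → X  [on edge]
    (5,0)@(11, 1): e=[-2,4,2] → .
    (4,1)@(9, 3): e=[-30,28,6] → .
  covered (1 px):
    . . . . X . . . . .
    . . . . . . . . . .
    . . . . . . . . . .
    . . . . . . . . . .
    . . . . . . . . . .
    . . . . . . . . . .
    . . . . . . . . . .
T3:
  2·area = 70
  edge (11, 7)→(11, 14): d=(0,7) right/bottom  bias=-1
  edge (11, 14)→(1, 14): d=(-10,0) right/bottom  bias=-1
  edge (1, 14)→(11, 7): d=(10,-7) top-left  bias=+0
    (5,0)@(11, 1): e=[0,130,-60] → .  [on edge]
    (5,1)@(11, 3): e=[0,110,-40] → .  [on edge]
    (5,2)@(11, 5): e=[0,90,-20] → .  [on edge]
    (5,3)@(11, 7): e=[0,70,0] → .  [on edge]
    (4,4)@(9, 9): e=[14,50,6] → X
    (5,4)@(11, 9): e=[0,50,20] → .  [on edge]
    (3,5)@(7, 11): e=[28,30,12] → X
    (5,5)@(11, 11): e=[0,30,40] → .  [on edge]
    (1,6)@(3, 13): e=[56,10,4] → X
    (2,6)@(5, 13): e=[42,10,18] → X
    (5,6)@(11, 13): e=[0,10,60] → .  [on edge]
  covered (7 px):
    . . . . . . . . . .
    . . . . . . . . . .
    . . . . . . . . . .
    . . . . . . . . . .
    . . . . X . . . . .
    . . . X X . . . . .
    . X X X X . . . . .

Final: [[1,4],[2,4],[3,4]]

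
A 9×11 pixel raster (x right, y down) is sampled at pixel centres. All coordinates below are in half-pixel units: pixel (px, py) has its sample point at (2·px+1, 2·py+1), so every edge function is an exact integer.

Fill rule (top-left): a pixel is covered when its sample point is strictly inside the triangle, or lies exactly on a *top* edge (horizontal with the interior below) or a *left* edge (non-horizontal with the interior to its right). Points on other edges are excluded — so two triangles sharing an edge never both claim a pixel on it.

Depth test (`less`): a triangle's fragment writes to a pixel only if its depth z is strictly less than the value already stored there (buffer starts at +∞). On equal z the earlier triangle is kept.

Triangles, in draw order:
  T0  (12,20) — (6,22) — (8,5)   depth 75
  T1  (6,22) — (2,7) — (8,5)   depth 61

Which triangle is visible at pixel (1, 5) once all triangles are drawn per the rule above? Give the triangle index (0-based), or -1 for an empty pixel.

T0:
  2·area = 98
  edge (12, 20)→(6, 22): d=(-6,2) right/bottom  bias=-1
  edge (6, 22)→(8, 5): d=(2,-17) top-left  bias=+0
  edge (8, 5)→(12, 20): d=(4,15) right/bottom  bias=-1
    (4,4)@(9, 9): e=[72,25,1] → X
    (5,4)@(11, 9): e=[68,59,-29] → .
    (4,5)@(9, 11): e=[60,29,9] → X
    (5,5)@(11, 11): e=[56,63,-21] → .
    (4,6)@(9, 13): e=[48,33,17] → X
    (5,6)@(11, 13): e=[44,67,-13] → .
    (3,7)@(7, 15): e=[40,3,55] → X
    (5,7)@(11, 15): e=[32,71,-5] → .
    (3,8)@(7, 17): e=[28,7,63] → X
    (5,8)@(11, 17): e=[20,75,3] → X
    (6,8)@(13, 17): e=[16,109,-27] → .
    (3,9)@(7, 19): e=[16,11,71] → X
    (7,9)@(15, 19): e=[0,147,-49] → .  [on edge]
    (4,10)@(9, 21): e=[0,49,49] → .  [on edge]
  covered (12 px):
    . . . . . . . . .
    . . . . . . . . .
    . . . . . . . . .
    . . . . . . . . .
    . . . . X . . . .
    . . . . X . . . .
    . . . . X . . . .
    . . . X X . . . .
    . . . X X X . . .
    . . . X X X . . .
    . . . X . . . . .
T1:
  2·area = 98
  edge (6, 22)→(2, 7): d=(-4,-15) top-left  bias=+0
  edge (2, 7)→(8, 5): d=(6,-2) top-left  bias=+0
  edge (8, 5)→(6, 22): d=(-2,17) right/bottom  bias=-1
    (1,3)@(3, 7): e=[15,2,81] → X
    (2,3)@(5, 7): e=[45,6,47] → X
    (3,3)@(7, 7): e=[75,10,13] → X
    (4,3)@(9, 7): e=[105,14,-21] → .
    (1,4)@(3, 9): e=[7,14,77] → X
    (4,4)@(9, 9): e=[97,26,-25] → .
    (1,5)@(3, 11): e=[-1,26,73] → .
    (2,5)@(5, 11): e=[29,30,39] → X
    (4,5)@(9, 11): e=[89,38,-29] → .
    (2,6)@(5, 13): e=[21,42,35] → X
    (4,6)@(9, 13): e=[81,50,-33] → .
    (2,7)@(5, 15): e=[13,54,31] → X
  covered (12 px):
    . . . . . . . . .
    . . . . . . . . .
    . . . . . . . . .
    . X X X . . . . .
    . X X X . . . . .
    . . X X . . . . .
    . . X X . . . . .
    . . X . . . . . .
    . . X . . . . . .
    . . . . . . . . .
    . . . . . . . . .

Z-buffer (winner per pixel, '.' = empty):
  . . . . . . . . .
  . . . . . . . . .
  . . . . . . . . .
  . 1 1 1 . . . . .
  . 1 1 1 0 . . . .
  . . 1 1 0 . . . .
  . . 1 1 0 . . . .
  . . 1 0 0 . . . .
  . . 1 0 0 0 . . .
  . . . 0 0 0 . . .
  . . . 0 . . . . .

Result: -1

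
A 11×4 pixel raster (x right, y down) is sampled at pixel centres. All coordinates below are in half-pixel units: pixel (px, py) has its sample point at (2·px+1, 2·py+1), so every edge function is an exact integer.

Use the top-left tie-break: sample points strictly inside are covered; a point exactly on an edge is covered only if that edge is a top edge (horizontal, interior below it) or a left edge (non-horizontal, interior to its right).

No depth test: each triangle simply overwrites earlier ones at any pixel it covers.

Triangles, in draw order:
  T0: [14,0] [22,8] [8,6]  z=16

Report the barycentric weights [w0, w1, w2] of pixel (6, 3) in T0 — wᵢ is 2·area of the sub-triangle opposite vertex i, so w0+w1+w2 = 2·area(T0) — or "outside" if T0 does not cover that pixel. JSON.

T0:
  2·area = 96
  edge (14, 0)→(22, 8): d=(8,8) right/bottom  bias=-1
  edge (22, 8)→(8, 6): d=(-14,-2) top-left  bias=+0
  edge (8, 6)→(14, 0): d=(6,-6) top-left  bias=+0
    (6,0)@(13, 1): e=[16,80,0] → X  [on edge]
    (7,0)@(15, 1): e=[0,84,12] → .  [on edge]
    (5,1)@(11, 3): e=[48,48,0] → X  [on edge]
    (7,1)@(15, 3): e=[16,56,24] → X
    (8,1)@(17, 3): e=[0,60,36] → .  [on edge]
    (0,2)@(1, 5): e=[144,0,-48] → .  [on edge]
    (4,2)@(9, 5): e=[80,16,0] → X  [on edge]
    (8,2)@(17, 5): e=[16,32,48] → X
    (9,2)@(19, 5): e=[0,36,60] → .  [on edge]
    (3,3)@(7, 7): e=[112,-16,0] → .  [on edge]
    (4,3)@(9, 7): e=[96,-12,12] → .
    (5,3)@(11, 7): e=[80,-8,24] → .
    (7,3)@(15, 7): e=[48,0,48] → X  [on edge]
    (10,3)@(21, 7): e=[0,12,84] → .  [on edge]
  covered (12 px):
    . . . . . . X . . . .
    . . . . . X X X . . .
    . . . . X X X X X . .
    . . . . . . . X X X .

Result: "outside"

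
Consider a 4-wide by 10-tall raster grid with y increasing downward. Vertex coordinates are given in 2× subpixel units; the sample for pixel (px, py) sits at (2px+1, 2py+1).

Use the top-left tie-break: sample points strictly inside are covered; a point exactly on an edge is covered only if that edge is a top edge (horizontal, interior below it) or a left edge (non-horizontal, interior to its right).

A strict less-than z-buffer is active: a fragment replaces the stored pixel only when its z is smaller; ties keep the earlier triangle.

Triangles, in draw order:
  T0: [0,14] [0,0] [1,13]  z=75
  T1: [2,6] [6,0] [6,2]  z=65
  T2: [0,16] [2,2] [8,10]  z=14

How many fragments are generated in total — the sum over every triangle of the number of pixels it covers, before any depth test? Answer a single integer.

T0:
  2·area = 14
  edge (0, 14)→(0, 0): d=(0,-14) top-left  bias=+0
  edge (0, 0)→(1, 13): d=(1,13) right/bottom  bias=-1
  edge (1, 13)→(0, 14): d=(-1,1) right/bottom  bias=-1
    (3,3)@(7, 7): e=[98,-84,0] → ·  [on edge]
    (2,4)@(5, 9): e=[70,-56,0] → ·  [on edge]
    (1,5)@(3, 11): e=[42,-28,0] → ·  [on edge]
    (0,6)@(1, 13): e=[14,0,0] → ·  [on edge]
  covered (0 px):
    · · · ·
    · · · ·
    · · · ·
    · · · ·
    · · · ·
    · · · ·
    · · · ·
    · · · ·
    · · · ·
    · · · ·
T1:
  2·area = 8
  edge (2, 6)→(6, 0): d=(4,-6) top-left  bias=+0
  edge (6, 0)→(6, 2): d=(0,2) right/bottom  bias=-1
  edge (6, 2)→(2, 6): d=(-4,4) right/bottom  bias=-1
    (3,0)@(7, 1): e=[10,-2,0] → ·  [on edge]
    (2,1)@(5, 3): e=[6,2,0] → ·  [on edge]
    (1,2)@(3, 5): e=[2,6,0] → ·  [on edge]
    (0,3)@(1, 7): e=[-2,10,0] → ·  [on edge]
  covered (0 px):
    · · · ·
    · · · ·
    · · · ·
    · · · ·
    · · · ·
    · · · ·
    · · · ·
    · · · ·
    · · · ·
    · · · ·
T2:
  2·area = 100
  edge (0, 16)→(2, 2): d=(2,-14) top-left  bias=+0
  edge (2, 2)→(8, 10): d=(6,8) right/bottom  bias=-1
  edge (8, 10)→(0, 16): d=(-8,6) right/bottom  bias=-1
    (1,2)@(3, 5): e=[20,10,70] → █
    (2,2)@(5, 5): e=[48,-6,58] → ·
    (1,3)@(3, 7): e=[24,22,54] → █
    (2,3)@(5, 7): e=[52,6,42] → █
    (3,3)@(7, 7): e=[80,-10,30] → ·
    (0,4)@(1, 9): e=[0,50,50] → █  [on edge]
    (3,4)@(7, 9): e=[84,2,14] → █
    (0,5)@(1, 11): e=[4,62,34] → █
    (3,5)@(7, 11): e=[88,14,-2] → ·
    (0,6)@(1, 13): e=[8,74,18] → █
    (2,6)@(5, 13): e=[64,42,-6] → ·
    (0,7)@(1, 15): e=[12,86,2] → █
  covered (13 px):
    · · · ·
    · · · ·
    · █ · ·
    · █ █ ·
    █ █ █ █
    █ █ █ ·
    █ █ · ·
    █ · · ·
    · · · ·
    · · · ·

Answer: 13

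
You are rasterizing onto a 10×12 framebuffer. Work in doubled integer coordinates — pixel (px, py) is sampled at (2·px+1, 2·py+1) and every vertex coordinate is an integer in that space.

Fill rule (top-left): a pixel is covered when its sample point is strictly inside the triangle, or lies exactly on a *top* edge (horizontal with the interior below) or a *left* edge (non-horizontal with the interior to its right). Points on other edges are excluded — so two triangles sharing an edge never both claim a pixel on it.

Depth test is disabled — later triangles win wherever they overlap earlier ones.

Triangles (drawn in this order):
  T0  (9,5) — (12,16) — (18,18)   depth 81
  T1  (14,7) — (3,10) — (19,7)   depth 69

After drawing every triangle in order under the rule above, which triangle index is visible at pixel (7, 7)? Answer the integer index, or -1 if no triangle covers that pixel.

T0:
  2·area = 60  (B↔C swapped to make it positive)
  edge (9, 5)→(18, 18): d=(9,13) right/bottom  bias=-1
  edge (18, 18)→(12, 16): d=(-6,-2) top-left  bias=+0
  edge (12, 16)→(9, 5): d=(-3,-11) top-left  bias=+0
    (4,2)@(9, 5): e=[0,60,0] → ·  [on edge]
    (5,4)@(11, 9): e=[10,40,10] → #
    (6,4)@(13, 9): e=[-16,44,32] → ·
    (5,5)@(11, 11): e=[28,28,4] → #
    (6,5)@(13, 11): e=[2,32,26] → #
    (7,5)@(15, 11): e=[-24,36,48] → ·
    (1,6)@(3, 13): e=[150,0,-90] → ·  [on edge]
    (5,6)@(11, 13): e=[46,16,-2] → ·
    (6,6)@(13, 13): e=[20,20,20] → #
    (7,6)@(15, 13): e=[-6,24,42] → ·
    (4,7)@(9, 15): e=[90,0,-30] → ·  [on edge]
    (6,7)@(13, 15): e=[38,8,14] → #
    (7,8)@(15, 17): e=[30,0,30] → #  [on edge]
  covered (8 px):
    · · · · · · · · · ·
    · · · · · · · · · ·
    · · · · · · · · · ·
    · · · · · · · · · ·
    · · · · · # · · · ·
    · · · · · # # · · ·
    · · · · · · # · · ·
    · · · · · · # # · ·
    · · · · · · · # # ·
    · · · · · · · · · ·
    · · · · · · · · · ·
    · · · · · · · · · ·
T1:
  2·area = 15  (B↔C swapped to make it positive)
  edge (14, 7)→(19, 7): d=(5,0) top-left  bias=+0
  edge (19, 7)→(3, 10): d=(-16,3) right/bottom  bias=-1
  edge (3, 10)→(14, 7): d=(11,-3) top-left  bias=+0
    (0,3)@(1, 7): e=[0,54,-39] → ·  [on edge]
    (1,3)@(3, 7): e=[0,48,-33] → ·  [on edge]
    (2,3)@(5, 7): e=[0,42,-27] → ·  [on edge]
    (3,3)@(7, 7): e=[0,36,-21] → ·  [on edge]
    (4,3)@(9, 7): e=[0,30,-15] → ·  [on edge]
    (5,3)@(11, 7): e=[0,24,-9] → ·  [on edge]
    (6,3)@(13, 7): e=[0,18,-3] → ·  [on edge]
    (7,3)@(15, 7): e=[0,12,3] → #  [on edge]
    (8,3)@(17, 7): e=[0,6,9] → #  [on edge]
    (9,3)@(19, 7): e=[0,0,15] → ·  [on edge]
    (3,4)@(7, 9): e=[10,4,1] → #
    (4,4)@(9, 9): e=[10,-2,7] → ·
  covered (3 px):
    · · · · · · · · · ·
    · · · · · · · · · ·
    · · · · · · · · · ·
    · · · · · · · # # ·
    · · · # · · · · · ·
    · · · · · · · · · ·
    · · · · · · · · · ·
    · · · · · · · · · ·
    · · · · · · · · · ·
    · · · · · · · · · ·
    · · · · · · · · · ·
    · · · · · · · · · ·

Z-buffer (winner per pixel, '.' = empty):
  . . . . . . . . . .
  . . . . . . . . . .
  . . . . . . . . . .
  . . . . . . . 1 1 .
  . . . 1 . 0 . . . .
  . . . . . 0 0 . . .
  . . . . . . 0 . . .
  . . . . . . 0 0 . .
  . . . . . . . 0 0 .
  . . . . . . . . . .
  . . . . . . . . . .
  . . . . . . . . . .

Answer: 0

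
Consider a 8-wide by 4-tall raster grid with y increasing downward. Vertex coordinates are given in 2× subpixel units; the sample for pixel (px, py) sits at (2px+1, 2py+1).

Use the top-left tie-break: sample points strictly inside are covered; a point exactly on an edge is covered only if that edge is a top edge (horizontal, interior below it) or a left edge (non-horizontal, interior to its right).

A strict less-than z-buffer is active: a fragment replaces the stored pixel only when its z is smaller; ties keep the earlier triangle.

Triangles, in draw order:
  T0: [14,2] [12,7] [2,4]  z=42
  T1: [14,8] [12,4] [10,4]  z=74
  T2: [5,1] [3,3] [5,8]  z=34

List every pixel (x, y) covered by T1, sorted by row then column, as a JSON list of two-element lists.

T0:
  2·area = 56
  edge (14, 2)→(12, 7): d=(-2,5) right/bottom  bias=-1
  edge (12, 7)→(2, 4): d=(-10,-3) top-left  bias=+0
  edge (2, 4)→(14, 2): d=(12,-2) top-left  bias=+0
    (4,1)@(9, 3): e=[23,31,2] → #
    (5,1)@(11, 3): e=[13,37,6] → #
    (6,1)@(13, 3): e=[3,43,10] → #
    (7,1)@(15, 3): e=[-7,49,14] → ·
    (3,2)@(7, 5): e=[29,5,22] → #
    (6,2)@(13, 5): e=[-1,23,34] → ·
    (3,3)@(7, 7): e=[25,-15,46] → ·
    (4,3)@(9, 7): e=[15,-9,50] → ·
    (5,3)@(11, 7): e=[5,-3,54] → ·
  covered (6 px):
    · · · · · · · ·
    · · · · # # # ·
    · · · # # # · ·
    · · · · · · · ·
T1:
  2·area = 8  (B↔C swapped to make it positive)
  edge (14, 8)→(10, 4): d=(-4,-4) top-left  bias=+0
  edge (10, 4)→(12, 4): d=(2,0) top-left  bias=+0
  edge (12, 4)→(14, 8): d=(2,4) right/bottom  bias=-1
    (3,0)@(7, 1): e=[0,-6,14] → ·  [on edge]
    (4,1)@(9, 3): e=[0,-2,10] → ·  [on edge]
    (5,2)@(11, 5): e=[0,2,6] → #  [on edge]
    (6,2)@(13, 5): e=[8,2,-2] → ·
    (5,3)@(11, 7): e=[-8,6,10] → ·
    (6,3)@(13, 7): e=[0,6,2] → #  [on edge]
    (7,3)@(15, 7): e=[8,6,-6] → ·
  covered (2 px):
    · · · · · · · ·
    · · · · · · · ·
    · · · · · # · ·
    · · · · · · # ·
T2:
  2·area = 14  (B↔C swapped to make it positive)
  edge (5, 1)→(5, 8): d=(0,7) right/bottom  bias=-1
  edge (5, 8)→(3, 3): d=(-2,-5) top-left  bias=+0
  edge (3, 3)→(5, 1): d=(2,-2) top-left  bias=+0
    (2,0)@(5, 1): e=[0,14,0] → ·  [on edge]
    (1,1)@(3, 3): e=[14,0,0] → #  [on edge]
    (2,1)@(5, 3): e=[0,10,4] → ·  [on edge]
    (0,2)@(1, 5): e=[28,-14,0] → ·  [on edge]
    (1,2)@(3, 5): e=[14,-4,4] → ·
    (2,2)@(5, 5): e=[0,6,8] → ·  [on edge]
    (2,3)@(5, 7): e=[0,2,12] → ·  [on edge]
  covered (1 px):
    · · · · · · · ·
    · # · · · · · ·
    · · · · · · · ·
    · · · · · · · ·

Answer: [[5,2],[6,3]]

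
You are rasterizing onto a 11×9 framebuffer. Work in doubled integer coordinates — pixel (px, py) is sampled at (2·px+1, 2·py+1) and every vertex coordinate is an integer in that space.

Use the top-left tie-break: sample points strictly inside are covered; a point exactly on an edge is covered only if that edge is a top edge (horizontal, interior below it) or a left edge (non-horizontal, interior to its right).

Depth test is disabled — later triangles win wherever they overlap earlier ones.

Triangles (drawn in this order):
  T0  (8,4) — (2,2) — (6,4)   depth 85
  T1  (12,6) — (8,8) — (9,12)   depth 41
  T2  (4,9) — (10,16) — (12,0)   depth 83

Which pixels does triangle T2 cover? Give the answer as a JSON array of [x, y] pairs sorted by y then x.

T0:
  2·area = 4  (B↔C swapped to make it positive)
  edge (8, 4)→(6, 4): d=(-2,0) right/bottom  bias=-1
  edge (6, 4)→(2, 2): d=(-4,-2) top-left  bias=+0
  edge (2, 2)→(8, 4): d=(6,2) right/bottom  bias=-1
    (2,1)@(5, 3): e=[2,2,0] → ·  [on edge]
    (5,2)@(11, 5): e=[-2,6,0] → ·  [on edge]
    (8,3)@(17, 7): e=[-6,10,0] → ·  [on edge]
  covered (0 px):
    · · · · · · · · · · ·
    · · · · · · · · · · ·
    · · · · · · · · · · ·
    · · · · · · · · · · ·
    · · · · · · · · · · ·
    · · · · · · · · · · ·
    · · · · · · · · · · ·
    · · · · · · · · · · ·
    · · · · · · · · · · ·
T1:
  2·area = 18  (B↔C swapped to make it positive)
  edge (12, 6)→(9, 12): d=(-3,6) right/bottom  bias=-1
  edge (9, 12)→(8, 8): d=(-1,-4) top-left  bias=+0
  edge (8, 8)→(12, 6): d=(4,-2) top-left  bias=+0
    (5,3)@(11, 7): e=[3,13,2] → █
    (6,3)@(13, 7): e=[-9,21,6] → ·
    (4,4)@(9, 9): e=[9,3,6] → █
    (5,4)@(11, 9): e=[-3,11,10] → ·
    (4,5)@(9, 11): e=[3,1,14] → █
    (5,5)@(11, 11): e=[-9,9,18] → ·
    (4,6)@(9, 13): e=[-3,-1,22] → ·
  covered (3 px):
    · · · · · · · · · · ·
    · · · · · · · · · · ·
    · · · · · · · · · · ·
    · · · · · █ · · · · ·
    · · · · █ · · · · · ·
    · · · · █ · · · · · ·
    · · · · · · · · · · ·
    · · · · · · · · · · ·
    · · · · · · · · · · ·
T2:
  2·area = 110  (B↔C swapped to make it positive)
  edge (4, 9)→(12, 0): d=(8,-9) top-left  bias=+0
  edge (12, 0)→(10, 16): d=(-2,16) right/bottom  bias=-1
  edge (10, 16)→(4, 9): d=(-6,-7) top-left  bias=+0
    (5,1)@(11, 3): e=[15,10,85] → █
    (6,1)@(13, 3): e=[33,-22,99] → ·
    (4,2)@(9, 5): e=[13,38,59] → █
    (6,2)@(13, 5): e=[49,-26,87] → ·
    (3,3)@(7, 7): e=[11,66,33] → █
    (6,3)@(13, 7): e=[65,-30,75] → ·
    (2,4)@(5, 9): e=[9,94,7] → █
    (5,4)@(11, 9): e=[63,-2,49] → ·
    (2,5)@(5, 11): e=[25,90,-5] → ·
    (3,5)@(7, 11): e=[43,58,9] → █
    (5,5)@(11, 11): e=[79,-6,37] → ·
    (3,6)@(7, 13): e=[59,54,-3] → ·
  covered (12 px):
    · · · · · · · · · · ·
    · · · · · █ · · · · ·
    · · · · █ █ · · · · ·
    · · · █ █ █ · · · · ·
    · · █ █ █ · · · · · ·
    · · · █ █ · · · · · ·
    · · · · █ · · · · · ·
    · · · · · · · · · · ·
    · · · · · · · · · · ·

Result: [[5,1],[4,2],[5,2],[3,3],[4,3],[5,3],[2,4],[3,4],[4,4],[3,5],[4,5],[4,6]]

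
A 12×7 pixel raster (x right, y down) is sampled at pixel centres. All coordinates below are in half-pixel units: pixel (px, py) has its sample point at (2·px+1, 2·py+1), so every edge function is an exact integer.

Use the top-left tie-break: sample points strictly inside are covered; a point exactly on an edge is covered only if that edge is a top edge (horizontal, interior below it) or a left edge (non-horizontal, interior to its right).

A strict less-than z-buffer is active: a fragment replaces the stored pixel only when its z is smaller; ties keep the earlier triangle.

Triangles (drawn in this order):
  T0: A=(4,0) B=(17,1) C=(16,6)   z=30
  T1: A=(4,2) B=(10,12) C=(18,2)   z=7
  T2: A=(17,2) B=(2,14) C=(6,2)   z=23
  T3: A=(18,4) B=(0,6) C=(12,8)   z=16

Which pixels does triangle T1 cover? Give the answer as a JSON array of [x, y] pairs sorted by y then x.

T0:
  2·area = 66
  edge (4, 0)→(17, 1): d=(13,1) right/bottom  bias=-1
  edge (17, 1)→(16, 6): d=(-1,5) right/bottom  bias=-1
  edge (16, 6)→(4, 0): d=(-12,-6) top-left  bias=+0
    (3,0)@(7, 1): e=[10,50,6] → X
    (4,0)@(9, 1): e=[8,40,18] → X
    (5,0)@(11, 1): e=[6,30,30] → X
    (6,0)@(13, 1): e=[4,20,42] → X
    (7,0)@(15, 1): e=[2,10,54] → X
    (8,0)@(17, 1): e=[0,0,66] → .  [on edge]
    (3,1)@(7, 3): e=[36,48,-18] → .
    (4,1)@(9, 3): e=[34,38,-6] → .
    (5,1)@(11, 3): e=[32,28,6] → X
    (8,1)@(17, 3): e=[26,-2,42] → .
    (5,2)@(11, 5): e=[58,26,-18] → .
    (6,2)@(13, 5): e=[56,16,-6] → .
    (7,5)@(15, 11): e=[132,0,-66] → .  [on edge]
  covered (9 px):
    . . . X X X X X . . . .
    . . . . . X X X . . . .
    . . . . . . . X . . . .
    . . . . . . . . . . . .
    . . . . . . . . . . . .
    . . . . . . . . . . . .
    . . . . . . . . . . . .
T1:
  2·area = 140  (B↔C swapped to make it positive)
  edge (4, 2)→(18, 2): d=(14,0) top-left  bias=+0
  edge (18, 2)→(10, 12): d=(-8,10) right/bottom  bias=-1
  edge (10, 12)→(4, 2): d=(-6,-10) top-left  bias=+0
    (2,1)@(5, 3): e=[14,122,4] → X
    (3,1)@(7, 3): e=[14,102,24] → X
    (4,1)@(9, 3): e=[14,82,44] → X
    (5,1)@(11, 3): e=[14,62,64] → X
    (6,1)@(13, 3): e=[14,42,84] → X
    (7,1)@(15, 3): e=[14,22,104] → X
    (8,1)@(17, 3): e=[14,2,124] → X
    (9,1)@(19, 3): e=[14,-18,144] → .
    (2,2)@(5, 5): e=[42,106,-8] → .
    (3,2)@(7, 5): e=[42,86,12] → X
    (8,2)@(17, 5): e=[42,-14,112] → .
    (3,3)@(7, 7): e=[70,70,0] → X  [on edge]
  covered (18 px):
    . . . . . . . . . . . .
    . . X X X X X X X . . .
    . . . X X X X X . . . .
    . . . X X X X . . . . .
    . . . . X X . . . . . .
    . . . . . . . . . . . .
    . . . . . . . . . . . .
T2:
  2·area = 132
  edge (17, 2)→(2, 14): d=(-15,12) right/bottom  bias=-1
  edge (2, 14)→(6, 2): d=(4,-12) top-left  bias=+0
  edge (6, 2)→(17, 2): d=(11,0) top-left  bias=+0
    (3,1)@(7, 3): e=[105,16,11] → X
    (4,1)@(9, 3): e=[81,40,11] → X
    (5,1)@(11, 3): e=[57,64,11] → X
    (6,1)@(13, 3): e=[33,88,11] → X
    (7,1)@(15, 3): e=[9,112,11] → X
    (8,1)@(17, 3): e=[-15,136,11] → .
    (2,2)@(5, 5): e=[99,0,33] → X  [on edge]
    (7,2)@(15, 5): e=[-21,120,33] → .
    (2,3)@(5, 7): e=[69,8,55] → X
    (5,3)@(11, 7): e=[-3,80,55] → .
    (6,3)@(13, 7): e=[-27,104,55] → .
    (2,4)@(5, 9): e=[39,16,77] → X
    (1,5)@(3, 11): e=[33,0,99] → X  [on edge]
  covered (18 px):
    . . . . . . . . . . . .
    . . . X X X X X . . . .
    . . X X X X X . . . . .
    . . X X X . . . . . . .
    . . X X . . . . . . . .
    . X X . . . . . . . . .
    . X . . . . . . . . . .
T3:
  2·area = 60  (B↔C swapped to make it positive)
  edge (18, 4)→(12, 8): d=(-6,4) right/bottom  bias=-1
  edge (12, 8)→(0, 6): d=(-12,-2) top-left  bias=+0
  edge (0, 6)→(18, 4): d=(18,-2) top-left  bias=+0
    (4,2)@(9, 5): e=[30,30,0] → X  [on edge]
    (5,2)@(11, 5): e=[22,34,4] → X
    (6,2)@(13, 5): e=[14,38,8] → X
    (7,2)@(15, 5): e=[6,42,12] → X
    (8,2)@(17, 5): e=[-2,46,16] → .
    (3,3)@(7, 7): e=[26,2,32] → X
    (7,3)@(15, 7): e=[-6,18,48] → .
    (3,4)@(7, 9): e=[14,-22,68] → .
    (4,4)@(9, 9): e=[6,-18,72] → .
    (5,4)@(11, 9): e=[-2,-14,76] → .
    (6,4)@(13, 9): e=[-10,-10,80] → .
  covered (8 px):
    . . . . . . . . . . . .
    . . . . . . . . . . . .
    . . . . X X X X . . . .
    . . . X X X X . . . . .
    . . . . . . . . . . . .
    . . . . . . . . . . . .
    . . . . . . . . . . . .

Answer: [[2,1],[3,1],[4,1],[5,1],[6,1],[7,1],[8,1],[3,2],[4,2],[5,2],[6,2],[7,2],[3,3],[4,3],[5,3],[6,3],[4,4],[5,4]]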